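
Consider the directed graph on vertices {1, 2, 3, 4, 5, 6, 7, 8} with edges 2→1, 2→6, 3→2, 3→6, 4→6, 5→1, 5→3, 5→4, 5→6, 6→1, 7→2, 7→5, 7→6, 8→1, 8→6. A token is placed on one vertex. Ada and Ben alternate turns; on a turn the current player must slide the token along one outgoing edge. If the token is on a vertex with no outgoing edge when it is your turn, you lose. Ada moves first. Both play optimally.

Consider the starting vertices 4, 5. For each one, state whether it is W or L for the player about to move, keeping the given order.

Work bottom-up. With no move the player to move loses. Otherwise the position is W if at least one move leads to an L position for the opponent, and L if every move leads to a W.
Every edge goes from a vertex to one that appears earlier in the order 1, 6, 2, 3, 4, 5, 7, 8, so processing vertices in that order labels each vertex after all of its successors.
1: no outgoing edge → L
6: can move to 1, which is L ⇒ W
2: can move to 1, which is L ⇒ W
3: moves to 2(W), 6(W); every one is W ⇒ L
4: the only move is to 6(W), a W ⇒ L
5: can move to 4, which is L ⇒ W
7: moves to 5(W), 2(W), 6(W); every one is W ⇒ L
8: can move to 1, which is L ⇒ W

4: L, 5: W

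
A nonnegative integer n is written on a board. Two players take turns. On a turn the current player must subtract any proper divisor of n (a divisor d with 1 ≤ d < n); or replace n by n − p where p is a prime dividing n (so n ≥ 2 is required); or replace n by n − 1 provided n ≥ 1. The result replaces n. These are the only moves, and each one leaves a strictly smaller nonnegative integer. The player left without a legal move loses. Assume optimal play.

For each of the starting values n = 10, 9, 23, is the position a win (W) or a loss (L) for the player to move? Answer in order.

Label each position W (a win for the player to move) or L (a loss). A position with no legal move is L; any other position is W exactly when some move reaches an L, and L when every move reaches a W.
n=0: no move → L
n=1: can move to 0, which is L ⇒ W
n=2: can move to 0, which is L ⇒ W
n=3: can move to 0, which is L ⇒ W
n=4: moves to 2(W), 3(W); every one is W ⇒ L
n=5: can move to 0, which is L ⇒ W
n=6: can move to 4, which is L ⇒ W
n=7: can move to 0, which is L ⇒ W
n=8: can move to 4, which is L ⇒ W
n=9: moves to 6(W), 8(W); every one is W ⇒ L
n=10: can move to 9, which is L ⇒ W
n=11: can move to 0, which is L ⇒ W
n=12: can move to 9, which is L ⇒ W
n=13: can move to 0, which is L ⇒ W
n=14: moves to 7(W), 12(W), 13(W); every one is W ⇒ L
n=15: can move to 14, which is L ⇒ W
n=16: can move to 14, which is L ⇒ W
n=17: can move to 0, which is L ⇒ W
n=18: can move to 9, which is L ⇒ W
n=19: can move to 0, which is L ⇒ W
n=20: moves to 10(W), 15(W), 16(W), 18(W), 19(W); every one is W ⇒ L
n=21: can move to 14, which is L ⇒ W
n=22: can move to 20, which is L ⇒ W
n=23: can move to 0, which is L ⇒ W

10: W, 9: L, 23: W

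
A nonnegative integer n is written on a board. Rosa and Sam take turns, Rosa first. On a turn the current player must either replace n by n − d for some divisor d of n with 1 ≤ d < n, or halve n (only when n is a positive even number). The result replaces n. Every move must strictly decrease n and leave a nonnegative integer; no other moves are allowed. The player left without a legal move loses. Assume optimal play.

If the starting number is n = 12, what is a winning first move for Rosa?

Move to 9.

Compute win/loss labels from the base case upward. A position with no move is L. Any other position is W if it can reach an L in one move, else L.
n=0: no move → L
n=1: no move → L
n=2: reaches L-position 1 → W
n=3: only reaches 2(W), which is W → L
n=4: reaches L-position 3 → W
n=5: only reaches 4(W), which is W → L
n=6: reaches L-position 3 → W
n=7: only reaches 6(W), which is W → L
n=8: reaches L-position 7 → W
n=9: only reaches 6(W), 8(W), all W → L
n=10: reaches L-position 5 → W
n=11: only reaches 10(W), which is W → L
n=12: reaches L-position 9 → W
From 12, the L positions reachable in one move are: 9, 11. Any move reaching one of these is winning.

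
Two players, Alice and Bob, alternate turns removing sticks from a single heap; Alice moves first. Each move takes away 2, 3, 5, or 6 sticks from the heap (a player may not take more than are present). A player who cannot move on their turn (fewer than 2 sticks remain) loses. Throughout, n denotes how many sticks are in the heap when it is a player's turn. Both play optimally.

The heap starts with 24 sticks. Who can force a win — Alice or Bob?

Bob wins.

Positions with no move are L. A position that does have a move is losing for the player to move precisely when every available move leads to a winning position for the opponent. Fill in the labels:
n=0: no move → L
n=1: no move → L
n=2: reaches L-position 0 → W
n=3: reaches L-position 1 → W
n=4: reaches L-position 1 → W
n=5: reaches L-position 0 → W
n=6: reaches L-position 1 → W
n=7: reaches L-position 1 → W
n=8: only reaches 6(W), 5(W), 3(W), 2(W), all W → L
n=9: only reaches 7(W), 6(W), 4(W), 3(W), all W → L
n=10: reaches L-position 8 → W
n=11: reaches L-position 9 → W
n=12: reaches L-position 9 → W
n=13: reaches L-position 8 → W
n=14: reaches L-position 9 → W
n=15: reaches L-position 9 → W
n=16: only reaches 14(W), 13(W), 11(W), 10(W), all W → L
n=17: only reaches 15(W), 14(W), 12(W), 11(W), all W → L
n=18: reaches L-position 16 → W
n=19: reaches L-position 17 → W
n=20: reaches L-position 17 → W
n=21: reaches L-position 16 → W
n=22: reaches L-position 17 → W
n=23: reaches L-position 17 → W
n=24: only reaches 22(W), 21(W), 19(W), 18(W), all W → L
Every move from 24 reaches a W position, so the mover loses.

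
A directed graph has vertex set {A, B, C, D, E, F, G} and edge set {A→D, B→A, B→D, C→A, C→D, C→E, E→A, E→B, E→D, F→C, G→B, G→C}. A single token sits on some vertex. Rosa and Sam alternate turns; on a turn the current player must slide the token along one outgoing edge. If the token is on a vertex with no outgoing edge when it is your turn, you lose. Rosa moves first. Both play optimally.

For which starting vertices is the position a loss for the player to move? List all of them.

Label each position W (a win for the player to move) or L (a loss). A position with no legal move is L; any other position is W exactly when some move reaches an L, and L when every move reaches a W.
Every edge goes from a vertex to one that appears earlier in the order D, A, B, E, C, F, G, so processing vertices in that order labels each vertex after all of its successors.
D: no outgoing edge → L
A: →D(L), so W
B: →D(L), so W
E: →D(L), so W
C: →D(L), so W
F: →C(W) only, which is W, so L
G: →C(W), B(W) — all W, so L
Reading off the rows marked L gives the requested list; there are 3 such vertices.

D, F, G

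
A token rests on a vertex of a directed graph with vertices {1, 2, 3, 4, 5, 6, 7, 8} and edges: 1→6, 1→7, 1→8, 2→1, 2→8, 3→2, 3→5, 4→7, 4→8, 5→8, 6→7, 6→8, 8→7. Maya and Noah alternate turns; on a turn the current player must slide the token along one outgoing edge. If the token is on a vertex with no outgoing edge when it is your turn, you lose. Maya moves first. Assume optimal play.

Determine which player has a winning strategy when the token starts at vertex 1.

Positions with no move are L. A position that does have a move is losing for the player to move precisely when every available move leads to a winning position for the opponent. Fill in the labels:
Every edge goes from a vertex to one that appears earlier in the order 7, 8, 6, 1, 5, 4, 2, 3, so processing vertices in that order labels each vertex after all of its successors.
7: no outgoing edge → L
8: W (go to 7, an L position)
6: W (go to 7, an L position)
1: W (go to 7, an L position)
5: L (sole option 8(W) is W)
4: W (go to 7, an L position)
2: L (options 1(W), 8(W) are all W)
3: W (go to 2, an L position)
The starting position 1 is W: Maya should move to 7, handing over an L position.

Maya wins.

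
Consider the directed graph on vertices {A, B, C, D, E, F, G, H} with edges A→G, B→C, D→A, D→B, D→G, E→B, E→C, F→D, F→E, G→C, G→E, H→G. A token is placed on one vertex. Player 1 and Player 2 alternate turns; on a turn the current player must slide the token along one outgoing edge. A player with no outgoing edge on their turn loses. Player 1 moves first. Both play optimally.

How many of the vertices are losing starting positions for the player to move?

4

Work bottom-up. With no move the player to move loses. Otherwise the position is W if at least one move leads to an L position for the opponent, and L if every move leads to a W.
Every edge goes from a vertex to one that appears earlier in the order C, B, E, G, A, H, D, F, so processing vertices in that order labels each vertex after all of its successors.
C: no outgoing edge → L
B: can move to C, which is L ⇒ W
E: can move to C, which is L ⇒ W
G: can move to C, which is L ⇒ W
A: the only move is to G(W), a W ⇒ L
H: the only move is to G(W), a W ⇒ L
D: can move to A, which is L ⇒ W
F: moves to D(W), E(W); every one is W ⇒ L
The L vertices are A, C, F, H; that is 4 in all.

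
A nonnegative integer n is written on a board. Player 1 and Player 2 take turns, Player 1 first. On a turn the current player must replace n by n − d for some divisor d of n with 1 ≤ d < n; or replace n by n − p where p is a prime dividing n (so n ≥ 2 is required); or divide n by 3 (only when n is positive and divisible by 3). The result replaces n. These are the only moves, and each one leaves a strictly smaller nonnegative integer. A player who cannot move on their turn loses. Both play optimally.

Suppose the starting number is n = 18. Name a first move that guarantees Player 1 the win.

Label each position W (a win for the player to move) or L (a loss). A position with no legal move is L; any other position is W exactly when some move reaches an L, and L when every move reaches a W.
n=0: no move → L
n=1: no move → L
n=2: →0(L), so W
n=3: →0(L), so W
n=4: →2(W), 3(W) — all W, so L
n=5: →0(L), so W
n=6: →4(L), so W
n=7: →0(L), so W
n=8: →4(L), so W
n=9: →3(W), 6(W), 8(W) — all W, so L
n=10: →9(L), so W
n=11: →0(L), so W
n=12: →4(L), so W
n=13: →0(L), so W
n=14: →7(W), 12(W), 13(W) — all W, so L
n=15: →14(L), so W
n=16: →14(L), so W
n=17: →0(L), so W
n=18: →9(L), so W
From 18, the L positions reachable in one move are: 9.

Move to 9.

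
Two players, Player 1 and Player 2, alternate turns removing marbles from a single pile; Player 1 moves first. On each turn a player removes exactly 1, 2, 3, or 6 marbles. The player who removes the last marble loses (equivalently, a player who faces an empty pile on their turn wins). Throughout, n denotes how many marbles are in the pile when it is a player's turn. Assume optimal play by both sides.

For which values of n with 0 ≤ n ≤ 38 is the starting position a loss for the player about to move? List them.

1, 5, 9, 13, 17, 21, 25, 29, 33, 37

Work bottom-up. With no move the player to move wins. Otherwise the position is W if at least one move leads to an L position for the opponent, and L if every move leads to a W.
n=0: no move; the opponent has just taken the last marble and therefore loses → W
n=1: only reaches 0(W), which is W → L
n=2: reaches L-position 1 → W
n=3: reaches L-position 1 → W
n=4: reaches L-position 1 → W
n=5: only reaches 4(W), 3(W), 2(W), all W → L
n=6: reaches L-position 5 → W
n=7: reaches L-position 5 → W
n=8: reaches L-position 5 → W
n=9: only reaches 8(W), 7(W), 6(W), 3(W), all W → L
n=10: reaches L-position 9 → W
n=11: reaches L-position 9 → W
n=12: reaches L-position 9 → W
n=13: only reaches 12(W), 11(W), 10(W), 7(W), all W → L
n=14: reaches L-position 13 → W
n=15: reaches L-position 13 → W
n=16: reaches L-position 13 → W
n=17: only reaches 16(W), 15(W), 14(W), 11(W), all W → L
n=18: reaches L-position 17 → W
n=19: reaches L-position 17 → W
n=20: reaches L-position 17 → W
n=21: only reaches 20(W), 19(W), 18(W), 15(W), all W → L
n=22: reaches L-position 21 → W
n=23: reaches L-position 21 → W
n=24: reaches L-position 21 → W
n=25: only reaches 24(W), 23(W), 22(W), 19(W), all W → L
n=26: reaches L-position 25 → W
n=27: reaches L-position 25 → W
n=28: reaches L-position 25 → W
n=29: only reaches 28(W), 27(W), 26(W), 23(W), all W → L
n=30: reaches L-position 29 → W
n=31: reaches L-position 29 → W
n=32: reaches L-position 29 → W
n=33: only reaches 32(W), 31(W), 30(W), 27(W), all W → L
n=34: reaches L-position 33 → W
n=35: reaches L-position 33 → W
n=36: reaches L-position 33 → W
n=37: only reaches 36(W), 35(W), 34(W), 31(W), all W → L
n=38: reaches L-position 37 → W
Reading off the rows marked L gives the requested list; there are 10 such values of n.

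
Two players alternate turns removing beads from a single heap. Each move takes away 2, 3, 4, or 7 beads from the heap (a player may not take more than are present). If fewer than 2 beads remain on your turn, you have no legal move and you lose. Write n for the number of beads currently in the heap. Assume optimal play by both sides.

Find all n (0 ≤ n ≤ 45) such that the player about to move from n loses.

Classify positions by backward induction: terminal positions (no move available) are L. From any other position, the mover wins iff some move reaches an L.
n=0: no move → L
n=1: no move → L
n=2: can move to 0, which is L ⇒ W
n=3: can move to 1, which is L ⇒ W
n=4: can move to 1, which is L ⇒ W
n=5: can move to 1, which is L ⇒ W
n=6: moves to 4(W), 3(W), 2(W); every one is W ⇒ L
n=7: can move to 0, which is L ⇒ W
n=8: can move to 6, which is L ⇒ W
n=9: can move to 6, which is L ⇒ W
n=10: can move to 6, which is L ⇒ W
n=11: moves to 9(W), 8(W), 7(W), 4(W); every one is W ⇒ L
n=12: moves to 10(W), 9(W), 8(W), 5(W); every one is W ⇒ L
n=13: can move to 11, which is L ⇒ W
n=14: can move to 12, which is L ⇒ W
n=15: can move to 12, which is L ⇒ W
n=16: can move to 12, which is L ⇒ W
n=17: moves to 15(W), 14(W), 13(W), 10(W); every one is W ⇒ L
n=18: can move to 11, which is L ⇒ W
n=19: can move to 17, which is L ⇒ W
n=20: can move to 17, which is L ⇒ W
n=21: can move to 17, which is L ⇒ W
n=22: moves to 20(W), 19(W), 18(W), 15(W); every one is W ⇒ L
n=23: moves to 21(W), 20(W), 19(W), 16(W); every one is W ⇒ L
n=24: can move to 22, which is L ⇒ W
n=25: can move to 23, which is L ⇒ W
n=26: can move to 23, which is L ⇒ W
n=27: can move to 23, which is L ⇒ W
n=28: moves to 26(W), 25(W), 24(W), 21(W); every one is W ⇒ L
n=29: can move to 22, which is L ⇒ W
n=30: can move to 28, which is L ⇒ W
n=31: can move to 28, which is L ⇒ W
n=32: can move to 28, which is L ⇒ W
n=33: moves to 31(W), 30(W), 29(W), 26(W); every one is W ⇒ L
n=34: moves to 32(W), 31(W), 30(W), 27(W); every one is W ⇒ L
n=35: can move to 33, which is L ⇒ W
n=36: can move to 34, which is L ⇒ W
n=37: can move to 34, which is L ⇒ W
n=38: can move to 34, which is L ⇒ W
n=39: moves to 37(W), 36(W), 35(W), 32(W); every one is W ⇒ L
n=40: can move to 33, which is L ⇒ W
n=41: can move to 39, which is L ⇒ W
n=42: can move to 39, which is L ⇒ W
n=43: can move to 39, which is L ⇒ W
n=44: moves to 42(W), 41(W), 40(W), 37(W); every one is W ⇒ L
n=45: moves to 43(W), 42(W), 41(W), 38(W); every one is W ⇒ L
Reading off the rows marked L gives the requested list; there are 14 such values of n.

0, 1, 6, 11, 12, 17, 22, 23, 28, 33, 34, 39, 44, 45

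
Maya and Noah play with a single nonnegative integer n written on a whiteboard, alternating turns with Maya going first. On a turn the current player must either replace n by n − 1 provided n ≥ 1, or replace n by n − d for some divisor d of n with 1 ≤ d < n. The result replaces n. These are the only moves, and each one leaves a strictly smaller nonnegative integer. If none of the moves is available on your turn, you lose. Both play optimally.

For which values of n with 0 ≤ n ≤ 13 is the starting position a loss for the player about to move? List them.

0, 2, 5, 7, 9, 11, 13

Compute win/loss labels from the base case upward. A position with no move is L. Any other position is W if it can reach an L in one move, else L.
n=0: no move → L
n=1: can move to 0, which is L ⇒ W
n=2: the only move is to 1(W), a W ⇒ L
n=3: can move to 2, which is L ⇒ W
n=4: can move to 2, which is L ⇒ W
n=5: the only move is to 4(W), a W ⇒ L
n=6: can move to 5, which is L ⇒ W
n=7: the only move is to 6(W), a W ⇒ L
n=8: can move to 7, which is L ⇒ W
n=9: moves to 6(W), 8(W); every one is W ⇒ L
n=10: can move to 5, which is L ⇒ W
n=11: the only move is to 10(W), a W ⇒ L
n=12: can move to 9, which is L ⇒ W
n=13: the only move is to 12(W), a W ⇒ L
The losing starting values of n are exactly the entries labelled L in this table (7 of them).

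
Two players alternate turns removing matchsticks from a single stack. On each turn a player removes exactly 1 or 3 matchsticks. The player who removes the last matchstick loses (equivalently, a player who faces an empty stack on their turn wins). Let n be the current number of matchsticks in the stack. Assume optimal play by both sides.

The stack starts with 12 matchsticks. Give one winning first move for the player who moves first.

Positions with no move are W. A position that does have a move is losing for the player to move precisely when every available move leads to a winning position for the opponent. Fill in the labels:
n=0: no move; the opponent has just taken the last matchstick and therefore loses → W
n=1: L (sole option 0(W) is W)
n=2: W (go to 1, an L position)
n=3: L (options 2(W), 0(W) are all W)
n=4: W (go to 3, an L position)
n=5: L (options 4(W), 2(W) are all W)
n=6: W (go to 5, an L position)
n=7: L (options 6(W), 4(W) are all W)
n=8: W (go to 7, an L position)
n=9: L (options 8(W), 6(W) are all W)
n=10: W (go to 9, an L position)
n=11: L (options 10(W), 8(W) are all W)
n=12: W (go to 11, an L position)
From 12, the L positions reachable in one move are: 11, 9. Any move reaching one of these is winning.

Remove 1, leaving 11.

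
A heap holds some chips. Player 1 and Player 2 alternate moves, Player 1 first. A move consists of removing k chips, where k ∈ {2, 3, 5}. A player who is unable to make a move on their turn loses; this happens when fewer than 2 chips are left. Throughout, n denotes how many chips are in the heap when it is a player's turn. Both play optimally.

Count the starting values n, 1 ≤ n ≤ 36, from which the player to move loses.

11

Label each position W (a win for the player to move) or L (a loss). A position with no legal move is L; any other position is W exactly when some move reaches an L, and L when every move reaches a W.
n=0: no move → L
n=1: no move → L
n=2: →0(L), so W
n=3: →1(L), so W
n=4: →1(L), so W
n=5: →0(L), so W
n=6: →1(L), so W
n=7: →5(W), 4(W), 2(W) — all W, so L
n=8: →6(W), 5(W), 3(W) — all W, so L
n=9: →7(L), so W
n=10: →8(L), so W
n=11: →8(L), so W
n=12: →7(L), so W
n=13: →8(L), so W
n=14: →12(W), 11(W), 9(W) — all W, so L
n=15: →13(W), 12(W), 10(W) — all W, so L
n=16: →14(L), so W
n=17: →15(L), so W
n=18: →15(L), so W
n=19: →14(L), so W
n=20: →15(L), so W
n=21: →19(W), 18(W), 16(W) — all W, so L
n=22: →20(W), 19(W), 17(W) — all W, so L
n=23: →21(L), so W
n=24: →22(L), so W
n=25: →22(L), so W
n=26: →21(L), so W
n=27: →22(L), so W
n=28: →26(W), 25(W), 23(W) — all W, so L
n=29: →27(W), 26(W), 24(W) — all W, so L
n=30: →28(L), so W
n=31: →29(L), so W
n=32: →29(L), so W
n=33: →28(L), so W
n=34: →29(L), so W
n=35: →33(W), 32(W), 30(W) — all W, so L
n=36: →34(W), 33(W), 31(W) — all W, so L
L entries with 1 ≤ n ≤ 36 (n=0 is outside the asked range and is not counted): n = 1, 7, 8, 14, 15, 21, 22, 28, 29, 35, 36; that makes 11.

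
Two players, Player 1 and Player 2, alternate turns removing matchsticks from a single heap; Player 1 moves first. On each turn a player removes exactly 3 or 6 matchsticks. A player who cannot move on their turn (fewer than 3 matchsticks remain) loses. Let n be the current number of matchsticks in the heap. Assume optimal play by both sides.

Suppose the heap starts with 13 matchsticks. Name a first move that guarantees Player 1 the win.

Compute win/loss labels from the base case upward. A position with no move is L. Any other position is W if it can reach an L in one move, else L.
n=0: no move → L
n=1: no move → L
n=2: no move → L
n=3: reaches L-position 0 → W
n=4: reaches L-position 1 → W
n=5: reaches L-position 2 → W
n=6: reaches L-position 0 → W
n=7: reaches L-position 1 → W
n=8: reaches L-position 2 → W
n=9: only reaches 6(W), 3(W), all W → L
n=10: only reaches 7(W), 4(W), all W → L
n=11: only reaches 8(W), 5(W), all W → L
n=12: reaches L-position 9 → W
n=13: reaches L-position 10 → W
From 13, the L positions reachable in one move are: 10.

Remove 3, leaving 10.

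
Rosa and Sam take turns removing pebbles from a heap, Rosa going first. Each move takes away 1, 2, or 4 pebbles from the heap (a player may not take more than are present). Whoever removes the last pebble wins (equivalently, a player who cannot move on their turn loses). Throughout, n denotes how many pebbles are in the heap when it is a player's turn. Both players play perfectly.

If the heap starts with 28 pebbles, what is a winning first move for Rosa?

Remove 1, leaving 27.

Work bottom-up. With no move the player to move loses. Otherwise the position is W if at least one move leads to an L position for the opponent, and L if every move leads to a W.
n=0: no move → L
n=1: W (go to 0, an L position)
n=2: W (go to 0, an L position)
n=3: L (options 2(W), 1(W) are all W)
n=4: W (go to 3, an L position)
n=5: W (go to 3, an L position)
n=6: L (options 5(W), 4(W), 2(W) are all W)
n=7: W (go to 6, an L position)
n=8: W (go to 6, an L position)
n=9: L (options 8(W), 7(W), 5(W) are all W)
n=10: W (go to 9, an L position)
n=11: W (go to 9, an L position)
n=12: L (options 11(W), 10(W), 8(W) are all W)
n=13: W (go to 12, an L position)
n=14: W (go to 12, an L position)
n=15: L (options 14(W), 13(W), 11(W) are all W)
n=16: W (go to 15, an L position)
n=17: W (go to 15, an L position)
n=18: L (options 17(W), 16(W), 14(W) are all W)
n=19: W (go to 18, an L position)
n=20: W (go to 18, an L position)
n=21: L (options 20(W), 19(W), 17(W) are all W)
n=22: W (go to 21, an L position)
n=23: W (go to 21, an L position)
n=24: L (options 23(W), 22(W), 20(W) are all W)
n=25: W (go to 24, an L position)
n=26: W (go to 24, an L position)
n=27: L (options 26(W), 25(W), 23(W) are all W)
n=28: W (go to 27, an L position)
From 28, the L positions reachable in one move are: 27, 24. Any move reaching one of these is winning.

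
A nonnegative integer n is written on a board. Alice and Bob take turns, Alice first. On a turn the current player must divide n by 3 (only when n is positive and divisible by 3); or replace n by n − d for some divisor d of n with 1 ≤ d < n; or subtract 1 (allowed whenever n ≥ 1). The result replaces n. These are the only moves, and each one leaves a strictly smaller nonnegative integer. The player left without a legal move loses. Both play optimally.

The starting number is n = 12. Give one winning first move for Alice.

Build the W/L table. Terminal = L. A non-terminal position is W if it has a move to some L; otherwise it is L.
n=0: no move → L
n=1: reaches L-position 0 → W
n=2: only reaches 1(W), which is W → L
n=3: reaches L-position 2 → W
n=4: reaches L-position 2 → W
n=5: only reaches 4(W), which is W → L
n=6: reaches L-position 2 → W
n=7: only reaches 6(W), which is W → L
n=8: reaches L-position 7 → W
n=9: only reaches 3(W), 6(W), 8(W), all W → L
n=10: reaches L-position 5 → W
n=11: only reaches 10(W), which is W → L
n=12: reaches L-position 9 → W
From 12, the L positions reachable in one move are: 9, 11. Any move reaching one of these is winning.

Move to 9.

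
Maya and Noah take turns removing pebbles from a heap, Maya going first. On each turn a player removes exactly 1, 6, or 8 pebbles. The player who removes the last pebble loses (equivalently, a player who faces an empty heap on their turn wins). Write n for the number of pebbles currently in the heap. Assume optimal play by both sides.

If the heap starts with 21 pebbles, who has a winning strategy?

Use the standard recursion: the mover wins at a terminal position; elsewhere, the mover wins exactly when some move hands the opponent an L position.
n=0: no move; the opponent has just taken the last pebble and therefore loses → W
n=1: only reaches 0(W), which is W → L
n=2: reaches L-position 1 → W
n=3: only reaches 2(W), which is W → L
n=4: reaches L-position 3 → W
n=5: only reaches 4(W), which is W → L
n=6: reaches L-position 5 → W
n=7: reaches L-position 1 → W
n=8: only reaches 7(W), 2(W), 0(W), all W → L
n=9: reaches L-position 8 → W
n=10: only reaches 9(W), 4(W), 2(W), all W → L
n=11: reaches L-position 10 → W
n=12: only reaches 11(W), 6(W), 4(W), all W → L
n=13: reaches L-position 12 → W
n=14: reaches L-position 8 → W
n=15: only reaches 14(W), 9(W), 7(W), all W → L
n=16: reaches L-position 15 → W
n=17: only reaches 16(W), 11(W), 9(W), all W → L
n=18: reaches L-position 17 → W
n=19: only reaches 18(W), 13(W), 11(W), all W → L
n=20: reaches L-position 19 → W
n=21: reaches L-position 15 → W
The starting position 21 is W: Maya should remove 6, leaving 15, handing over an L position.

Maya wins.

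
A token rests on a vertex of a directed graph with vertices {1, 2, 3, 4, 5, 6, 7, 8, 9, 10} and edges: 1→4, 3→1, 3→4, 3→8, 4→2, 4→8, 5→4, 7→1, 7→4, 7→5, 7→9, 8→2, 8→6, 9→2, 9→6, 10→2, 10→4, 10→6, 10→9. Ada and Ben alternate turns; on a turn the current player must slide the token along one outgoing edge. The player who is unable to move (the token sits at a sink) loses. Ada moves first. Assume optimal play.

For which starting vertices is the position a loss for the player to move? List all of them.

1, 2, 5, 6

Work bottom-up. With no move the player to move loses. Otherwise the position is W if at least one move leads to an L position for the opponent, and L if every move leads to a W.
Every edge goes from a vertex to one that appears earlier in the order 6, 2, 8, 4, 1, 3, 5, 9, 7, 10, so processing vertices in that order labels each vertex after all of its successors.
6: no outgoing edge → L
2: no outgoing edge → L
8: →2(L), so W
4: →2(L), so W
1: →4(W) only, which is W, so L
3: →1(L), so W
5: →4(W) only, which is W, so L
9: →2(L), so W
7: →5(L), so W
10: →2(L), so W
Reading off the rows marked L gives the requested list; there are 4 such vertices.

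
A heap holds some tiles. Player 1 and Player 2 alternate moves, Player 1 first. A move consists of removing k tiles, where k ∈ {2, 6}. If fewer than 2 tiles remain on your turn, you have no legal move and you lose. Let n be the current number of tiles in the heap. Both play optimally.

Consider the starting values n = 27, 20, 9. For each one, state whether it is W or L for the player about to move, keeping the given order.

27: W, 20: L, 9: L

Classify positions by backward induction: terminal positions (no move available) are L. From any other position, the mover wins iff some move reaches an L.
n=0: no move → L
n=1: no move → L
n=2: reaches L-position 0 → W
n=3: reaches L-position 1 → W
n=4: only reaches 2(W), which is W → L
n=5: only reaches 3(W), which is W → L
n=6: reaches L-position 4 → W
n=7: reaches L-position 5 → W
n=8: only reaches 6(W), 2(W), all W → L
n=9: only reaches 7(W), 3(W), all W → L
n=10: reaches L-position 8 → W
n=11: reaches L-position 9 → W
n=12: only reaches 10(W), 6(W), all W → L
n=13: only reaches 11(W), 7(W), all W → L
n=14: reaches L-position 12 → W
n=15: reaches L-position 13 → W
n=16: only reaches 14(W), 10(W), all W → L
n=17: only reaches 15(W), 11(W), all W → L
n=18: reaches L-position 16 → W
n=19: reaches L-position 17 → W
n=20: only reaches 18(W), 14(W), all W → L
n=21: only reaches 19(W), 15(W), all W → L
n=22: reaches L-position 20 → W
n=23: reaches L-position 21 → W
n=24: only reaches 22(W), 18(W), all W → L
n=25: only reaches 23(W), 19(W), all W → L
n=26: reaches L-position 24 → W
n=27: reaches L-position 25 → W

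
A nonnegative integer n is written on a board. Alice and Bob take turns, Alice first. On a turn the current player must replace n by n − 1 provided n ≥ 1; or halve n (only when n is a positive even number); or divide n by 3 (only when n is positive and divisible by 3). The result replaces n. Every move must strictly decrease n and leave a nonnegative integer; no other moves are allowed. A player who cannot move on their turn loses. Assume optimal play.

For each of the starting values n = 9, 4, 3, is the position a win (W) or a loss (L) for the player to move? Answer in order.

9: L, 4: W, 3: W

Use the standard recursion: the mover loses at a terminal position; elsewhere, the mover wins exactly when some move hands the opponent an L position.
n=0: no move → L
n=1: can move to 0, which is L ⇒ W
n=2: the only move is to 1(W), a W ⇒ L
n=3: can move to 2, which is L ⇒ W
n=4: can move to 2, which is L ⇒ W
n=5: the only move is to 4(W), a W ⇒ L
n=6: can move to 2, which is L ⇒ W
n=7: the only move is to 6(W), a W ⇒ L
n=8: can move to 7, which is L ⇒ W
n=9: moves to 3(W), 8(W); every one is W ⇒ L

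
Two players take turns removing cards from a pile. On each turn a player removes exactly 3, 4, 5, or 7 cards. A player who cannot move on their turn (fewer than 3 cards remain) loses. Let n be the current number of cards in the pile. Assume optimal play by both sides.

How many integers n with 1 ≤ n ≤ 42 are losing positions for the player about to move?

14

Positions with no move are L. A position that does have a move is losing for the player to move precisely when every available move leads to a winning position for the opponent. Fill in the labels:
n=0: no move → L
n=1: no move → L
n=2: no move → L
n=3: can move to 0, which is L ⇒ W
n=4: can move to 1, which is L ⇒ W
n=5: can move to 2, which is L ⇒ W
n=6: can move to 2, which is L ⇒ W
n=7: can move to 2, which is L ⇒ W
n=8: can move to 1, which is L ⇒ W
n=9: can move to 2, which is L ⇒ W
n=10: moves to 7(W), 6(W), 5(W), 3(W); every one is W ⇒ L
n=11: moves to 8(W), 7(W), 6(W), 4(W); every one is W ⇒ L
n=12: moves to 9(W), 8(W), 7(W), 5(W); every one is W ⇒ L
n=13: can move to 10, which is L ⇒ W
n=14: can move to 11, which is L ⇒ W
n=15: can move to 12, which is L ⇒ W
n=16: can move to 12, which is L ⇒ W
n=17: can move to 12, which is L ⇒ W
n=18: can move to 11, which is L ⇒ W
n=19: can move to 12, which is L ⇒ W
n=20: moves to 17(W), 16(W), 15(W), 13(W); every one is W ⇒ L
n=21: moves to 18(W), 17(W), 16(W), 14(W); every one is W ⇒ L
n=22: moves to 19(W), 18(W), 17(W), 15(W); every one is W ⇒ L
n=23: can move to 20, which is L ⇒ W
n=24: can move to 21, which is L ⇒ W
n=25: can move to 22, which is L ⇒ W
n=26: can move to 22, which is L ⇒ W
n=27: can move to 22, which is L ⇒ W
n=28: can move to 21, which is L ⇒ W
n=29: can move to 22, which is L ⇒ W
n=30: moves to 27(W), 26(W), 25(W), 23(W); every one is W ⇒ L
n=31: moves to 28(W), 27(W), 26(W), 24(W); every one is W ⇒ L
n=32: moves to 29(W), 28(W), 27(W), 25(W); every one is W ⇒ L
n=33: can move to 30, which is L ⇒ W
n=34: can move to 31, which is L ⇒ W
n=35: can move to 32, which is L ⇒ W
n=36: can move to 32, which is L ⇒ W
n=37: can move to 32, which is L ⇒ W
n=38: can move to 31, which is L ⇒ W
n=39: can move to 32, which is L ⇒ W
n=40: moves to 37(W), 36(W), 35(W), 33(W); every one is W ⇒ L
n=41: moves to 38(W), 37(W), 36(W), 34(W); every one is W ⇒ L
n=42: moves to 39(W), 38(W), 37(W), 35(W); every one is W ⇒ L
L entries with 1 ≤ n ≤ 42 (n=0 is outside the asked range and is not counted): n = 1, 2, 10, 11, 12, 20, 21, 22, 30, 31, 32, 40, 41, 42; that makes 14.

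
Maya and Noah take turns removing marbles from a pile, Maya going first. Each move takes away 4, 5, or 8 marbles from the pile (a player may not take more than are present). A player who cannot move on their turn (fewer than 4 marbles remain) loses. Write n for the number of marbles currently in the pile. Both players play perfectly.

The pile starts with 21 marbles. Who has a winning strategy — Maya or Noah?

Maya wins.

Compute win/loss labels from the base case upward. A position with no move is L. Any other position is W if it can reach an L in one move, else L.
n=0: no move → L
n=1: no move → L
n=2: no move → L
n=3: no move → L
n=4: W (go to 0, an L position)
n=5: W (go to 1, an L position)
n=6: W (go to 2, an L position)
n=7: W (go to 3, an L position)
n=8: W (go to 3, an L position)
n=9: W (go to 1, an L position)
n=10: W (go to 2, an L position)
n=11: W (go to 3, an L position)
n=12: L (options 8(W), 7(W), 4(W) are all W)
n=13: L (options 9(W), 8(W), 5(W) are all W)
n=14: L (options 10(W), 9(W), 6(W) are all W)
n=15: L (options 11(W), 10(W), 7(W) are all W)
n=16: W (go to 12, an L position)
n=17: W (go to 13, an L position)
n=18: W (go to 14, an L position)
n=19: W (go to 15, an L position)
n=20: W (go to 15, an L position)
n=21: W (go to 13, an L position)
The starting position 21 is W: Maya should remove 8, leaving 13, handing over an L position.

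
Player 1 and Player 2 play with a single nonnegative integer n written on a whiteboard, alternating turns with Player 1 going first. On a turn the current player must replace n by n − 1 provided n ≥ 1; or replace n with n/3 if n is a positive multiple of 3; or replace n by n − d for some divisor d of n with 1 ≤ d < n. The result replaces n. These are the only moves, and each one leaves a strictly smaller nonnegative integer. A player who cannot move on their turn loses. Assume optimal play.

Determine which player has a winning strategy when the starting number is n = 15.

Player 1 wins.

Compute win/loss labels from the base case upward. A position with no move is L. Any other position is W if it can reach an L in one move, else L.
n=0: no move → L
n=1: →0(L), so W
n=2: →1(W) only, which is W, so L
n=3: →2(L), so W
n=4: →2(L), so W
n=5: →4(W) only, which is W, so L
n=6: →2(L), so W
n=7: →6(W) only, which is W, so L
n=8: →7(L), so W
n=9: →3(W), 6(W), 8(W) — all W, so L
n=10: →5(L), so W
n=11: →10(W) only, which is W, so L
n=12: →9(L), so W
n=13: →12(W) only, which is W, so L
n=14: →7(L), so W
n=15: →5(L), so W
From 15 Player 1 can move to 5, reaching an L position.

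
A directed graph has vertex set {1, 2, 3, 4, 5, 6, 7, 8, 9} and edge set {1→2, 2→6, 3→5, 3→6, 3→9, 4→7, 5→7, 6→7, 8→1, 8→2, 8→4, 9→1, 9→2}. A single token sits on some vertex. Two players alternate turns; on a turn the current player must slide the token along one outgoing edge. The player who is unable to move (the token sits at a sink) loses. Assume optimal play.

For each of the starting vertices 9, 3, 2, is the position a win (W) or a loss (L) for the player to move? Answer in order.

9: W, 3: L, 2: L

Work bottom-up. With no move the player to move loses. Otherwise the position is W if at least one move leads to an L position for the opponent, and L if every move leads to a W.
Every edge goes from a vertex to one that appears earlier in the order 7, 6, 2, 5, 1, 9, 4, 3, 8, so processing vertices in that order labels each vertex after all of its successors.
7: no outgoing edge → L
6: can move to 7, which is L ⇒ W
2: the only move is to 6(W), a W ⇒ L
5: can move to 7, which is L ⇒ W
1: can move to 2, which is L ⇒ W
9: can move to 2, which is L ⇒ W
4: can move to 7, which is L ⇒ W
3: moves to 9(W), 5(W), 6(W); every one is W ⇒ L
8: can move to 2, which is L ⇒ W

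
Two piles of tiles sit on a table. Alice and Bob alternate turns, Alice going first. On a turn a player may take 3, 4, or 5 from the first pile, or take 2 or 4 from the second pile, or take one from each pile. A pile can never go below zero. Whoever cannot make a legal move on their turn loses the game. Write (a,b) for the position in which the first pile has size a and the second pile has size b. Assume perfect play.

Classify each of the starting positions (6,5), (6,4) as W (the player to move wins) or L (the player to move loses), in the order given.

Work bottom-up. With no move the player to move loses. Otherwise the position is W if at least one move leads to an L position for the opponent, and L if every move leads to a W.
No move ever increases a pile, so every position that can arise here has a ≤ 6 and b ≤ 5; it is enough to label the cells with 0 ≤ a ≤ 6 and 0 ≤ b ≤ 5.
Every move lowers a or b (never raises either), so fill the grid row by row in increasing a, and left to right within a row: each cell's successors are then already labelled.
      b=0  b=1  b=2  b=3  b=4  b=5
a=0:    L    L    W    W    W    W
a=1:    L    W    W    L    W    W
a=2:    L    W    W    L    W    W
a=3:    W    W    L    L    W    W
a=4:    W    W    L    W    W    L
a=5:    W    W    L    W    W    L
a=6:    W    L    W    W    L    W
Cells with no legal move (terminal, hence L): (0,0), (0,1), (1,0), (2,0).
The remaining L cells, each justified by listing all of its moves:
(1,3): moves to (1,1)(W), (0,2)(W); every one is W ⇒ L
(2,3): moves to (2,1)(W), (1,2)(W); every one is W ⇒ L
(3,2): moves to (0,2)(W), (3,0)(W), (2,1)(W); every one is W ⇒ L
(3,3): moves to (0,3)(W), (3,1)(W), (2,2)(W); every one is W ⇒ L
(4,2): moves to (1,2)(W), (0,2)(W), (4,0)(W), (3,1)(W); every one is W ⇒ L
(4,5): moves to (1,5)(W), (0,5)(W), (4,3)(W), (4,1)(W), (3,4)(W); every one is W ⇒ L
(5,2): moves to (2,2)(W), (1,2)(W), (0,2)(W), (5,0)(W), (4,1)(W); every one is W ⇒ L
(5,5): moves to (2,5)(W), (1,5)(W), (0,5)(W), (5,3)(W), (5,1)(W), (4,4)(W); every one is W ⇒ L
(6,1): moves to (3,1)(W), (2,1)(W), (1,1)(W), (5,0)(W); every one is W ⇒ L
(6,4): moves to (3,4)(W), (2,4)(W), (1,4)(W), (6,2)(W), (6,0)(W), (5,3)(W); every one is W ⇒ L
Every other cell has at least one move into one of the L cells above, so it is W.
(6,5): the move to (6,1) reaches an L cell, so W
(6,4): one of the L cells justified above, so L

(6,5): W, (6,4): L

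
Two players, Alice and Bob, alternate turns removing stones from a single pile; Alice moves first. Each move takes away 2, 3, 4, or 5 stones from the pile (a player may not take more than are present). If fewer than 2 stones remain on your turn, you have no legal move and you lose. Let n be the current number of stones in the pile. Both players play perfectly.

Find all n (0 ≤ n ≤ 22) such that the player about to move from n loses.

0, 1, 7, 8, 14, 15, 21, 22

Work bottom-up. With no move the player to move loses. Otherwise the position is W if at least one move leads to an L position for the opponent, and L if every move leads to a W.
n=0: no move → L
n=1: no move → L
n=2: →0(L), so W
n=3: →1(L), so W
n=4: →1(L), so W
n=5: →1(L), so W
n=6: →1(L), so W
n=7: →5(W), 4(W), 3(W), 2(W) — all W, so L
n=8: →6(W), 5(W), 4(W), 3(W) — all W, so L
n=9: →7(L), so W
n=10: →8(L), so W
n=11: →8(L), so W
n=12: →8(L), so W
n=13: →8(L), so W
n=14: →12(W), 11(W), 10(W), 9(W) — all W, so L
n=15: →13(W), 12(W), 11(W), 10(W) — all W, so L
n=16: →14(L), so W
n=17: →15(L), so W
n=18: →15(L), so W
n=19: →15(L), so W
n=20: →15(L), so W
n=21: →19(W), 18(W), 17(W), 16(W) — all W, so L
n=22: →20(W), 19(W), 18(W), 17(W) — all W, so L
Reading off the rows marked L gives the requested list; there are 8 such values of n.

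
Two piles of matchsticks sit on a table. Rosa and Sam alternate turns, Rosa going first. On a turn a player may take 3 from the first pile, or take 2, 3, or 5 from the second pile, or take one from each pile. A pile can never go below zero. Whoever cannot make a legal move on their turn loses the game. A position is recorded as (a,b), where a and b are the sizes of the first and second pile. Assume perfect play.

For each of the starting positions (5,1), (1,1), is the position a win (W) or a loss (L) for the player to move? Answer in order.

(5,1): L, (1,1): W

Compute win/loss labels from the base case upward. A position with no move is L. Any other position is W if it can reach an L in one move, else L.
No move ever increases a pile, so every position that can arise here has a ≤ 5 and b ≤ 1; it is enough to label the cells with 0 ≤ a ≤ 5 and 0 ≤ b ≤ 1.
Every move lowers a or b (never raises either), so fill the grid row by row in increasing a, and left to right within a row: each cell's successors are then already labelled.
      b=0  b=1
a=0:    L    L
a=1:    L    W
a=2:    L    W
a=3:    W    W
a=4:    W    L
a=5:    W    L
Cells with no legal move (terminal, hence L): (0,0), (0,1), (1,0), (2,0).
The remaining L cells, each justified by listing all of its moves:
(4,1): moves to (1,1)(W), (3,0)(W); every one is W ⇒ L
(5,1): moves to (2,1)(W), (4,0)(W); every one is W ⇒ L
Every other cell has at least one move into one of the L cells above, so it is W.
(5,1): one of the L cells justified above, so L
(1,1): the move to (0,0) reaches an L cell, so W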